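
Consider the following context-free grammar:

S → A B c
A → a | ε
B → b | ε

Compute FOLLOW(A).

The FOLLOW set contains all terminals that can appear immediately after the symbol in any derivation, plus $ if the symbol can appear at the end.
A occurs in S → A B c followed by B c. Add FIRST(B) minus ε = {b}; B is nullable (B → ε), so what follows B can also follow A: the terminal c. FOLLOW(A) = {b, c}.

Final answer: {b, c}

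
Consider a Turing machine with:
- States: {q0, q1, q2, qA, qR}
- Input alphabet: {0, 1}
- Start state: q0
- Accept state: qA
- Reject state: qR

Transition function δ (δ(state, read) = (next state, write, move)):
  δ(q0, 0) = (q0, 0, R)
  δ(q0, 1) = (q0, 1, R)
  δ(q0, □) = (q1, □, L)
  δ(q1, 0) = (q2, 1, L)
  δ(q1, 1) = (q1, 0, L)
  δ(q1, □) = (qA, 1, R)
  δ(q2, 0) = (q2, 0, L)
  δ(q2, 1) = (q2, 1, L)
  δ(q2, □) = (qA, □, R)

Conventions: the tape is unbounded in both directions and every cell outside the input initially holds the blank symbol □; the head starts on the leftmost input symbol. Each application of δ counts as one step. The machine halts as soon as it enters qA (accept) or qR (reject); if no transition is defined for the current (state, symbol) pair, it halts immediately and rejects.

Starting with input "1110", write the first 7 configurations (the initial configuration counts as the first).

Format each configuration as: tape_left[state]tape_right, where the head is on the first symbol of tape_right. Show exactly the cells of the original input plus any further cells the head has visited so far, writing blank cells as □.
Step 0: [q0]1110 (head at position 0)
Step 1: δ(q0, 1) = (q0, 1, R)  ⊢  1[q0]110 (head at position 1)
Step 2: δ(q0, 1) = (q0, 1, R)  ⊢  11[q0]10 (head at position 2)
Step 3: δ(q0, 1) = (q0, 1, R)  ⊢  111[q0]0 (head at position 3)
Step 4: δ(q0, 0) = (q0, 0, R)  ⊢  1110[q0]□ (head at position 4)
Step 5: δ(q0, □) = (q1, □, L)  ⊢  111[q1]0□ (head at position 3)
Step 6: δ(q1, 0) = (q2, 1, L)  ⊢  11[q2]11□ (head at position 2)

Final answer: [q0]1110 ⊢ 1[q0]110 ⊢ 11[q0]10 ⊢ 111[q0]0 ⊢ 1110[q0]□ ⊢ 111[q1]0□ ⊢ 11[q2]11□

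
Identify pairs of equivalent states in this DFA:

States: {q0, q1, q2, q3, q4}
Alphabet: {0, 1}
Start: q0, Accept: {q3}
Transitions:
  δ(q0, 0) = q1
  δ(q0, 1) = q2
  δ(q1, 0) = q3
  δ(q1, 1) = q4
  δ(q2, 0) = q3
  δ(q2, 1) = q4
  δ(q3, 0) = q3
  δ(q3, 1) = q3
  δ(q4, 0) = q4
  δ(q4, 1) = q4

Using the table-filling algorithm:
Round 0 – mark pairs where exactly one state is accepting: (q0,q3), (q1,q3), (q2,q3), (q3,q4)
Round 1 – newly marked: (q0,q1) [on 0: q1 vs q3, already marked]; (q0,q2) [on 0: q1 vs q3, already marked]; (q1,q4) [on 0: q3 vs q4, already marked]; (q2,q4) [on 0: q3 vs q4, already marked]
Round 2 – newly marked: (q0,q4) [on 0: q1 vs q4, already marked]
No further pairs can be marked.
(q1, q2) unmarked: δ(q1,0)=q3, δ(q2,0)=q3; δ(q1,1)=q4, δ(q2,1)=q4 → equivalent
Equivalent pairs: (q1, q2)

Final answer: Equivalent pairs: (q1, q2)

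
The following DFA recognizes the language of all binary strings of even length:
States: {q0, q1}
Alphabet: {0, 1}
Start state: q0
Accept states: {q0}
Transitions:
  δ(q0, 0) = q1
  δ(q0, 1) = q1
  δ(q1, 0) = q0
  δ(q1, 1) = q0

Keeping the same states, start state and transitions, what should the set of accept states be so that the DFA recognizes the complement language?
The DFA is complete (every state has a transition on every symbol), so the complement
is recognized by the same DFA with accepting and non-accepting states swapped.
Original accept states: {q0}
Complement accept states = All states - Original accept states
= {q0, q1} - {q0}
= {q1}
Complement language: strings of ODD length

Final answer: {q1}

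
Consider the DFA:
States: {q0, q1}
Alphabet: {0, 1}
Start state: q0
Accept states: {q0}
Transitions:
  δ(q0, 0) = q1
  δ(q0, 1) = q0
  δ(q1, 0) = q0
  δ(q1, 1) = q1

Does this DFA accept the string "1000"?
Processing string "1000":
  q0 --1--> q0
  q0 --0--> q1
  q1 --0--> q0
  q0 --0--> q1
Final state: q1
Accept states: {q0}
q1 is not an accept state, so the string is rejected.

Final answer: No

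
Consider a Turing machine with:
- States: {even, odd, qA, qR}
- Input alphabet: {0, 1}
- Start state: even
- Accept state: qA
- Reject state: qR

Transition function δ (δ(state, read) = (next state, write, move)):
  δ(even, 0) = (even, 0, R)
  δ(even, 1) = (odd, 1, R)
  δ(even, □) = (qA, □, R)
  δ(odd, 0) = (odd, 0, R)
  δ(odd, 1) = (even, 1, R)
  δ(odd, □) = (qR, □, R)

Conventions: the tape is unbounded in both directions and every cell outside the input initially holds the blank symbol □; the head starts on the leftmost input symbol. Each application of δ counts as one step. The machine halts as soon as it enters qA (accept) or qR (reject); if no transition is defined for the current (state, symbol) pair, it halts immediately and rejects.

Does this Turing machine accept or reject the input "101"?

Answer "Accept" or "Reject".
Step 0: [even]101 (head at position 0)
Step 1: δ(even, 1) = (odd, 1, R)  ⊢  1[odd]01 (head at position 1)
Step 2: δ(odd, 0) = (odd, 0, R)  ⊢  10[odd]1 (head at position 2)
Step 3: δ(odd, 1) = (even, 1, R)  ⊢  101[even]□ (head at position 3)
Step 4: δ(even, □) = (qA, □, R)  ⊢  101□[qA]□ (head at position 4)
The machine is in qA, so it halts and accepts.

Final answer: Accept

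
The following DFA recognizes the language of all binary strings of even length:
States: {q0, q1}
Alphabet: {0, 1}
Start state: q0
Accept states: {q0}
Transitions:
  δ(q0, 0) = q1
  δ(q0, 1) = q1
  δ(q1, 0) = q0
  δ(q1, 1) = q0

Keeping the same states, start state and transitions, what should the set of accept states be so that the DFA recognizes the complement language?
The DFA is complete (every state has a transition on every symbol), so the complement
is recognized by the same DFA with accepting and non-accepting states swapped.
Original accept states: {q0}
Complement accept states = All states - Original accept states
= {q0, q1} - {q0}
= {q1}
Complement language: strings of ODD length

Final answer: {q1}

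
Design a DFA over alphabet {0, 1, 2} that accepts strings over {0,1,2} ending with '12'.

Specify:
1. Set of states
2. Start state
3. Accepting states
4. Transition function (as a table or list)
One valid DFA (any DFA recognizing the same language is acceptable):
States: {q0, q1, q2}
Start: q0
Accepting: {q2}
Transitions (accepting states marked with *):
State | 0 | 1 | 2 | Accepting
-----------------------------
q0    | q0 | q1 | q0 |  
q1    | q0 | q1 | q2 |  
q2    | q0 | q1 | q0 | *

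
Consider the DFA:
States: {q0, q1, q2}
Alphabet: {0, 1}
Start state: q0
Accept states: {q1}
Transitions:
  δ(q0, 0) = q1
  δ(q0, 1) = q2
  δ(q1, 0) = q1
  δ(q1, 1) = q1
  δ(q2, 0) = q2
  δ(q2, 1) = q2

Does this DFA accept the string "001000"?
Processing string "001000":
  q0 --0--> q1
  q1 --0--> q1
  q1 --1--> q1
  q1 --0--> q1
  q1 --0--> q1
  q1 --0--> q1
Final state: q1
Accept states: {q1}
q1 is an accept state, so the string is accepted.

Final answer: Yes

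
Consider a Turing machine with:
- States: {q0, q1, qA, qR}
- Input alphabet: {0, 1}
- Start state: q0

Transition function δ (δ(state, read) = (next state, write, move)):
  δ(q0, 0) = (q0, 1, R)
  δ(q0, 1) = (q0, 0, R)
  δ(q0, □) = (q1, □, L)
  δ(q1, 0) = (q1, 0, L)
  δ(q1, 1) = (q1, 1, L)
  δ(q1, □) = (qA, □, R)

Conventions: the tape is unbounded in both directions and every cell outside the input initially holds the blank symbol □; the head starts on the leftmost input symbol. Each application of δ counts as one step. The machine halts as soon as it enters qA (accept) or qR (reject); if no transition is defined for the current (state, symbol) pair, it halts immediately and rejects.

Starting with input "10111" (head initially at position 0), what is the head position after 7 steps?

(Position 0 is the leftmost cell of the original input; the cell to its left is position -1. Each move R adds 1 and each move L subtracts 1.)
Step 0: [q0]10111 (head at position 0)
Step 1: δ(q0, 1) = (q0, 0, R)  ⊢  0[q0]0111 (head at position 1)
Step 2: δ(q0, 0) = (q0, 1, R)  ⊢  01[q0]111 (head at position 2)
Step 3: δ(q0, 1) = (q0, 0, R)  ⊢  010[q0]11 (head at position 3)
Step 4: δ(q0, 1) = (q0, 0, R)  ⊢  0100[q0]1 (head at position 4)
Step 5: δ(q0, 1) = (q0, 0, R)  ⊢  01000[q0]□ (head at position 5)
Step 6: δ(q0, □) = (q1, □, L)  ⊢  0100[q1]0□ (head at position 4)
Step 7: δ(q1, 0) = (q1, 0, L)  ⊢  010[q1]00□ (head at position 3)
Head position after 7 steps: 3

Final answer: Position 3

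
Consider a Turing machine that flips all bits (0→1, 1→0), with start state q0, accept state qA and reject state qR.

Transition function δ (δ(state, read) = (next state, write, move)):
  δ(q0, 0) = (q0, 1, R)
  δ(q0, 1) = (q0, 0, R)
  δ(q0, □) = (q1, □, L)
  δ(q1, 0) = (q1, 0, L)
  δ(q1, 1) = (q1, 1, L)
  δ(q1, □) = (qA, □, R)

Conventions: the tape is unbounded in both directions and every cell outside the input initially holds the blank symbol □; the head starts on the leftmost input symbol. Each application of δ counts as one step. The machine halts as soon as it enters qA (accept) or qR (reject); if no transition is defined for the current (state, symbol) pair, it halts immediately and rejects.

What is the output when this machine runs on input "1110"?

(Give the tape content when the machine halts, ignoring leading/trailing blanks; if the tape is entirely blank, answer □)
Step 0: [q0]1110 (head at position 0)
Step 1: δ(q0, 1) = (q0, 0, R)  ⊢  0[q0]110 (head at position 1)
Step 2: δ(q0, 1) = (q0, 0, R)  ⊢  00[q0]10 (head at position 2)
Step 3: δ(q0, 1) = (q0, 0, R)  ⊢  000[q0]0 (head at position 3)
Step 4: δ(q0, 0) = (q0, 1, R)  ⊢  0001[q0]□ (head at position 4)
Step 5: δ(q0, □) = (q1, □, L)  ⊢  000[q1]1□ (head at position 3)
Step 6: δ(q1, 1) = (q1, 1, L)  ⊢  00[q1]01□ (head at position 2)
Step 7: δ(q1, 0) = (q1, 0, L)  ⊢  0[q1]001□ (head at position 1)
Step 8: δ(q1, 0) = (q1, 0, L)  ⊢  [q1]0001□ (head at position 0)
Step 9: δ(q1, 0) = (q1, 0, L)  ⊢  [q1]□0001□ (head at position -1)
Step 10: δ(q1, □) = (qA, □, R)  ⊢  □[qA]0001□ (head at position 0)
The machine is in qA, so it halts and accepts.
Tape content when halted (ignoring surrounding blanks): 0001

Final answer: Output: 0001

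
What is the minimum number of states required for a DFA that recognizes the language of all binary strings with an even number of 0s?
Language: binary strings with an even number of 0s
Lower bound (Myhill–Nerode): the prefixes ε, 0 are pairwise distinguishable:
  ε vs 0: suffix ε distinguishes them (ε has zero 0s (accepted), 0 has one 0 (rejected))
So any DFA needs at least 2 states.
Upper bound: a DFA with 2 states exists (one state per class above).
Minimum states: 2

Final answer: 2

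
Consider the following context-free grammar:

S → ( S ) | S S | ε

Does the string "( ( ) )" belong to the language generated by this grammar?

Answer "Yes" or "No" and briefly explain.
A derivation exists: S ⇒ ( S ) ⇒ ( ( S ) ) ⇒ ( ( ) ) (using S → ( S ) twice, then S → ε).

Final answer: Yes - a valid derivation exists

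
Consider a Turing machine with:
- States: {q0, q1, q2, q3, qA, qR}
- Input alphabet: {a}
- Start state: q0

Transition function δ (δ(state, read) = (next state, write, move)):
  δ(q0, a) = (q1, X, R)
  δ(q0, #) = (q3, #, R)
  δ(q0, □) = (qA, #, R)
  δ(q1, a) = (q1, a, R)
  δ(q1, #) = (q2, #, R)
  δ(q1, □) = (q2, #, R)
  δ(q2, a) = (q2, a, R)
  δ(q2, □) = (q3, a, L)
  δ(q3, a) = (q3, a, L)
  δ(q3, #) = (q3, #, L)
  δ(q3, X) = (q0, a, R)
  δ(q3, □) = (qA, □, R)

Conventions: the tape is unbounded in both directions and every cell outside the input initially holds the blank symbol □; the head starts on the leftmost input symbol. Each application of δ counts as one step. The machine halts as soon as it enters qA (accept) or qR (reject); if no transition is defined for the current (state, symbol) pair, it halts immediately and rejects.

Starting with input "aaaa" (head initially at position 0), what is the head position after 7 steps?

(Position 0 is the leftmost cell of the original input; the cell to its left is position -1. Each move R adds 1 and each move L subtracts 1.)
Step 0: [q0]aaaa (head at position 0)
Step 1: δ(q0, a) = (q1, X, R)  ⊢  X[q1]aaa (head at position 1)
Step 2: δ(q1, a) = (q1, a, R)  ⊢  Xa[q1]aa (head at position 2)
Step 3: δ(q1, a) = (q1, a, R)  ⊢  Xaa[q1]a (head at position 3)
Step 4: δ(q1, a) = (q1, a, R)  ⊢  Xaaa[q1]□ (head at position 4)
Step 5: δ(q1, □) = (q2, #, R)  ⊢  Xaaa#[q2]□ (head at position 5)
Step 6: δ(q2, □) = (q3, a, L)  ⊢  Xaaa[q3]#a (head at position 4)
Step 7: δ(q3, #) = (q3, #, L)  ⊢  Xaa[q3]a#a (head at position 3)
Head position after 7 steps: 3

Final answer: Position 3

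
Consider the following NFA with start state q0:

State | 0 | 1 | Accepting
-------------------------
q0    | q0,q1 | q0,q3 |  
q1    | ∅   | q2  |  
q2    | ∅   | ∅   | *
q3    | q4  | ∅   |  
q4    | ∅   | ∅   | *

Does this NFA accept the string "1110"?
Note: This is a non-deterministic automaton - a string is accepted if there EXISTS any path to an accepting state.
Track the set of states the NFA could be in: start {q0}
Read '1': {q0} → {q0, q3}
Read '1': {q0, q3} → {q0, q3}
Read '1': {q0, q3} → {q0, q3}
Read '0': {q0, q3} → {q0, q1, q4}
Final set {q0, q1, q4} contains accepting state(s) {q4} → accepted.

Final answer: Yes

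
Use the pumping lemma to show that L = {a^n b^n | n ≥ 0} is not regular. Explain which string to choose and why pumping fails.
Language: L = {a^n b^n | n ≥ 0} (equal numbers of a's followed by b's)
Step 1: Assume for contradiction that L is regular, with pumping length p.
Step 2: Choose s = a^p b^p. Then s ∈ L (it has p a's followed by p b's) and |s| ≥ p.
Step 3: Consider any decomposition s = xyz with |xy| ≤ p and |y| > 0. Since |xy| ≤ p and the first p symbols of s are all a's, y = a^k for some k with 1 ≤ k ≤ p.
Step 4: Pumping up (i = 2): xy²z = a^(p+k) b^p, which has more a's than b's, so xy²z ∉ L.
This contradicts the pumping lemma, so L is not regular.

Final answer: Choose s = a^p b^p. Since |xy| ≤ p, y = a^k with k ≥ 1. Then xy²z = a^(p+k) b^p ∉ L.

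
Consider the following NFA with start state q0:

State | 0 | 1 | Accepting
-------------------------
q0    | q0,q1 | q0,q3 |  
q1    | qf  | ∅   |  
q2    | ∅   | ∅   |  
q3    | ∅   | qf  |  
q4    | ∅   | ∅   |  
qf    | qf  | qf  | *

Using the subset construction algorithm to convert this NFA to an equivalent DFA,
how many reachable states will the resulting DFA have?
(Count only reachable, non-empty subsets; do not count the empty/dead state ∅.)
Start subset: {q0}
{q0}: on 0 → {q0, q1}, on 1 → {q0, q3}
{q0, q1}: on 0 → {q0, q1, qf}, on 1 → {q0, q3}
{q0, q3}: on 0 → {q0, q1}, on 1 → {q0, q3, qf}
{q0, q1, qf}: on 0 → {q0, q1, qf}, on 1 → {q0, q3, qf}
{q0, q3, qf}: on 0 → {q0, q1, qf}, on 1 → {q0, q3, qf}
Reachable non-empty subsets: {q0}, {q0, q1}, {q0, q3}, {q0, q1, qf}, {q0, q3, qf} — 5 in total.

Final answer: 5 states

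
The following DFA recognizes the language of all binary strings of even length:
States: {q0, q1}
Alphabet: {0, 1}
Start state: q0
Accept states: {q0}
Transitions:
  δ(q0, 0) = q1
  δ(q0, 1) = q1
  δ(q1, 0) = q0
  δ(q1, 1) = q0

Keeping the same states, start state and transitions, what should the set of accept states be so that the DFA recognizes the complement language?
The DFA is complete (every state has a transition on every symbol), so the complement
is recognized by the same DFA with accepting and non-accepting states swapped.
Original accept states: {q0}
Complement accept states = All states - Original accept states
= {q0, q1} - {q0}
= {q1}
Complement language: strings of ODD length

Final answer: {q1}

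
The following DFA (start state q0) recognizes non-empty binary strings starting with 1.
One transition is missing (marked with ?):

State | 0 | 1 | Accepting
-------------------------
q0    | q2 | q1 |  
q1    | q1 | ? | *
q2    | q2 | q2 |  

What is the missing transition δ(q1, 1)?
q1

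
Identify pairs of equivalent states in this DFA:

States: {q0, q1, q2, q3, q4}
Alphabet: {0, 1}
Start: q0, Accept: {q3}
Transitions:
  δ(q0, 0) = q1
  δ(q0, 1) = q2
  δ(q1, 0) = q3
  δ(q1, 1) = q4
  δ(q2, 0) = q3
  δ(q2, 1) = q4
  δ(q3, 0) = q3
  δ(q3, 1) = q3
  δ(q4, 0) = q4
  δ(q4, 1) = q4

Using the table-filling algorithm:
Round 0 – mark pairs where exactly one state is accepting: (q0,q3), (q1,q3), (q2,q3), (q3,q4)
Round 1 – newly marked: (q0,q1) [on 0: q1 vs q3, already marked]; (q0,q2) [on 0: q1 vs q3, already marked]; (q1,q4) [on 0: q3 vs q4, already marked]; (q2,q4) [on 0: q3 vs q4, already marked]
Round 2 – newly marked: (q0,q4) [on 0: q1 vs q4, already marked]
No further pairs can be marked.
(q1, q2) unmarked: δ(q1,0)=q3, δ(q2,0)=q3; δ(q1,1)=q4, δ(q2,1)=q4 → equivalent
Equivalent pairs: (q1, q2)

Final answer: Equivalent pairs: (q1, q2)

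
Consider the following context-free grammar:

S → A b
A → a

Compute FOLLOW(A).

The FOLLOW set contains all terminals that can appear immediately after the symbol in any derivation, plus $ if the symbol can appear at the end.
A occurs only in S → A b, where it is immediately followed by the terminal b. So FOLLOW(A) = {b}.

Final answer: {b}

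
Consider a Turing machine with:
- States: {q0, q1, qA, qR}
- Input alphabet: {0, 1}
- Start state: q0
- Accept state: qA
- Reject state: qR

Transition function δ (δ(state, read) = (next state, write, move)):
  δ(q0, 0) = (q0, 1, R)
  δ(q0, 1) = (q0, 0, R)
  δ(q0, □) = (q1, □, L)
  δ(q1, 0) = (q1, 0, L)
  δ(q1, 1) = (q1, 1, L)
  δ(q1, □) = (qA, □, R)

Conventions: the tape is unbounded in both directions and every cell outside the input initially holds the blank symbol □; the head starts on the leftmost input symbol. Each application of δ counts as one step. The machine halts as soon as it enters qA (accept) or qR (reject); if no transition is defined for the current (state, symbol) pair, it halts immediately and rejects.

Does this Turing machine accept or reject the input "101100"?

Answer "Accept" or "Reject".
Step 0: [q0]101100 (head at position 0)
Step 1: δ(q0, 1) = (q0, 0, R)  ⊢  0[q0]01100 (head at position 1)
Step 2: δ(q0, 0) = (q0, 1, R)  ⊢  01[q0]1100 (head at position 2)
Step 3: δ(q0, 1) = (q0, 0, R)  ⊢  010[q0]100 (head at position 3)
Step 4: δ(q0, 1) = (q0, 0, R)  ⊢  0100[q0]00 (head at position 4)
Step 5: δ(q0, 0) = (q0, 1, R)  ⊢  01001[q0]0 (head at position 5)
Step 6: δ(q0, 0) = (q0, 1, R)  ⊢  010011[q0]□ (head at position 6)
Step 7: δ(q0, □) = (q1, □, L)  ⊢  01001[q1]1□ (head at position 5)
Step 8: δ(q1, 1) = (q1, 1, L)  ⊢  0100[q1]11□ (head at position 4)
Step 9: δ(q1, 1) = (q1, 1, L)  ⊢  010[q1]011□ (head at position 3)
Step 10: δ(q1, 0) = (q1, 0, L)  ⊢  01[q1]0011□ (head at position 2)
Step 11: δ(q1, 0) = (q1, 0, L)  ⊢  0[q1]10011□ (head at position 1)
Step 12: δ(q1, 1) = (q1, 1, L)  ⊢  [q1]010011□ (head at position 0)
Step 13: δ(q1, 0) = (q1, 0, L)  ⊢  [q1]□010011□ (head at position -1)
Step 14: δ(q1, □) = (qA, □, R)  ⊢  □[qA]010011□ (head at position 0)
The machine is in qA, so it halts and accepts.

Final answer: Accept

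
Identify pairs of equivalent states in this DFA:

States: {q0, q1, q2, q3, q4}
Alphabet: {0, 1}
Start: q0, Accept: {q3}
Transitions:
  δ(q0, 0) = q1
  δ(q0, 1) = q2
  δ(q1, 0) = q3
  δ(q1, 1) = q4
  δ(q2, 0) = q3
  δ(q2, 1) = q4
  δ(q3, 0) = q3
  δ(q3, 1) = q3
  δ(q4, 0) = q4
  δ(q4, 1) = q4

Using the table-filling algorithm:
Round 0 – mark pairs where exactly one state is accepting: (q0,q3), (q1,q3), (q2,q3), (q3,q4)
Round 1 – newly marked: (q0,q1) [on 0: q1 vs q3, already marked]; (q0,q2) [on 0: q1 vs q3, already marked]; (q1,q4) [on 0: q3 vs q4, already marked]; (q2,q4) [on 0: q3 vs q4, already marked]
Round 2 – newly marked: (q0,q4) [on 0: q1 vs q4, already marked]
No further pairs can be marked.
(q1, q2) unmarked: δ(q1,0)=q3, δ(q2,0)=q3; δ(q1,1)=q4, δ(q2,1)=q4 → equivalent
Equivalent pairs: (q1, q2)

Final answer: Equivalent pairs: (q1, q2)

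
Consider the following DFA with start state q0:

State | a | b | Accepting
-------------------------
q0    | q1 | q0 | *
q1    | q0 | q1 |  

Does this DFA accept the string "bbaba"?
Start in q0.
Read 'b': q0 → q0
Read 'b': q0 → q0
Read 'a': q0 → q1
Read 'b': q1 → q1
Read 'a': q1 → q0
Final state q0 is accepting, so the string is accepted.

Final answer: Yes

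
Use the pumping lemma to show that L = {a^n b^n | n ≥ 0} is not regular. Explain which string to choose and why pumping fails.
Language: L = {a^n b^n | n ≥ 0} (equal numbers of a's followed by b's)
Step 1: Assume for contradiction that L is regular, with pumping length p.
Step 2: Choose s = a^p b^p. Then s ∈ L (it has p a's followed by p b's) and |s| ≥ p.
Step 3: Consider any decomposition s = xyz with |xy| ≤ p and |y| > 0. Since |xy| ≤ p and the first p symbols of s are all a's, y = a^k for some k with 1 ≤ k ≤ p.
Step 4: Pumping up (i = 2): xy²z = a^(p+k) b^p, which has more a's than b's, so xy²z ∉ L.
This contradicts the pumping lemma, so L is not regular.

Final answer: Choose s = a^p b^p. Since |xy| ≤ p, y = a^k with k ≥ 1. Then xy²z = a^(p+k) b^p ∉ L.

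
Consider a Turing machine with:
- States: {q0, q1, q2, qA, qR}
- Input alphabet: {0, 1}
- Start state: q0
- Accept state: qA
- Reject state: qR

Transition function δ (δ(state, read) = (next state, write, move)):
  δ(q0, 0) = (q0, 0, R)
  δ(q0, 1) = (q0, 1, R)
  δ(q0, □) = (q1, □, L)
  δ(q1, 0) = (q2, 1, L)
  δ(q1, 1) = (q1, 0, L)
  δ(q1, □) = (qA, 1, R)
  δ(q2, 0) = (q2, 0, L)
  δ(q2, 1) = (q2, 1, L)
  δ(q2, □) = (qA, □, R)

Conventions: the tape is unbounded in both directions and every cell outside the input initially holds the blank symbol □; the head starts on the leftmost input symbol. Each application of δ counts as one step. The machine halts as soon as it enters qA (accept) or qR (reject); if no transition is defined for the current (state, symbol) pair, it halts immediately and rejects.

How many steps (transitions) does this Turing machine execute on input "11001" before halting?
Step 0: [q0]11001 (head at position 0)
Step 1: δ(q0, 1) = (q0, 1, R)  ⊢  1[q0]1001 (head at position 1)
Step 2: δ(q0, 1) = (q0, 1, R)  ⊢  11[q0]001 (head at position 2)
Step 3: δ(q0, 0) = (q0, 0, R)  ⊢  110[q0]01 (head at position 3)
Step 4: δ(q0, 0) = (q0, 0, R)  ⊢  1100[q0]1 (head at position 4)
Step 5: δ(q0, 1) = (q0, 1, R)  ⊢  11001[q0]□ (head at position 5)
Step 6: δ(q0, □) = (q1, □, L)  ⊢  1100[q1]1□ (head at position 4)
Step 7: δ(q1, 1) = (q1, 0, L)  ⊢  110[q1]00□ (head at position 3)
Step 8: δ(q1, 0) = (q2, 1, L)  ⊢  11[q2]010□ (head at position 2)
Step 9: δ(q2, 0) = (q2, 0, L)  ⊢  1[q2]1010□ (head at position 1)
Step 10: δ(q2, 1) = (q2, 1, L)  ⊢  [q2]11010□ (head at position 0)
Step 11: δ(q2, 1) = (q2, 1, L)  ⊢  [q2]□11010□ (head at position -1)
Step 12: δ(q2, □) = (qA, □, R)  ⊢  □[qA]11010□ (head at position 0)
The machine is in qA, so it halts and accepts.
Number of transitions executed: 12.

Final answer: 12 steps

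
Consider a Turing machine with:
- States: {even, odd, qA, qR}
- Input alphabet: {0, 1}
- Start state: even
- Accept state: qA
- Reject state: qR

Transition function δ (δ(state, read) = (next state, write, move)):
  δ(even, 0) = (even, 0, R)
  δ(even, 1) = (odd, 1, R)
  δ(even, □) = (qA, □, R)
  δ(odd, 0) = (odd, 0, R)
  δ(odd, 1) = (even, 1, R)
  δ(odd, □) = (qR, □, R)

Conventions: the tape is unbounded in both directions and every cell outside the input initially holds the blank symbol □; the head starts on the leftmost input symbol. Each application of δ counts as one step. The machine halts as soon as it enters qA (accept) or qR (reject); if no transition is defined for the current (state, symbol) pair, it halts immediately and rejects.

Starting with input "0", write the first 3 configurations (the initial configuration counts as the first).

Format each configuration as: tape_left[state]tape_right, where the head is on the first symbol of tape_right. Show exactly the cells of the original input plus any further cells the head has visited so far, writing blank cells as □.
Step 0: [even]0 (head at position 0)
Step 1: δ(even, 0) = (even, 0, R)  ⊢  0[even]□ (head at position 1)
Step 2: δ(even, □) = (qA, □, R)  ⊢  0□[qA]□ (head at position 2)

Final answer: [even]0 ⊢ 0[even]□ ⊢ 0□[qA]□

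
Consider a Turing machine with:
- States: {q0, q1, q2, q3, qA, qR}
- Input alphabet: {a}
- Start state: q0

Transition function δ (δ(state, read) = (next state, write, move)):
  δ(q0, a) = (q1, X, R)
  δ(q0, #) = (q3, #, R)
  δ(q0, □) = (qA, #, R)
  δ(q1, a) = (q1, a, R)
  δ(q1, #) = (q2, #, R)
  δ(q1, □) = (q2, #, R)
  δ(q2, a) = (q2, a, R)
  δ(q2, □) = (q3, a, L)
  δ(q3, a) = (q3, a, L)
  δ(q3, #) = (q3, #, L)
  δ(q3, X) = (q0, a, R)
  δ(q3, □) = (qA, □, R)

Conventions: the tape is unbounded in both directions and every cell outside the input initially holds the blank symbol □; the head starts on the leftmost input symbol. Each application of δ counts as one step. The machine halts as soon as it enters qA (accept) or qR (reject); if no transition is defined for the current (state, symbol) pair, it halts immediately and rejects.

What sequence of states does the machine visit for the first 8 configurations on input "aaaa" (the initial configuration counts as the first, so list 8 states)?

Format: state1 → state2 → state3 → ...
Step 0: [q0]aaaa (head at position 0)
Step 1: δ(q0, a) = (q1, X, R)  ⊢  X[q1]aaa (head at position 1)
Step 2: δ(q1, a) = (q1, a, R)  ⊢  Xa[q1]aa (head at position 2)
Step 3: δ(q1, a) = (q1, a, R)  ⊢  Xaa[q1]a (head at position 3)
Step 4: δ(q1, a) = (q1, a, R)  ⊢  Xaaa[q1]□ (head at position 4)
Step 5: δ(q1, □) = (q2, #, R)  ⊢  Xaaa#[q2]□ (head at position 5)
Step 6: δ(q2, □) = (q3, a, L)  ⊢  Xaaa[q3]#a (head at position 4)
Step 7: δ(q3, #) = (q3, #, L)  ⊢  Xaa[q3]a#a (head at position 3)
Reading off the states of these 8 configurations: q0 → q1 → q1 → q1 → q1 → q2 → q3 → q3

Final answer: q0 → q1 → q1 → q1 → q1 → q2 → q3 → q3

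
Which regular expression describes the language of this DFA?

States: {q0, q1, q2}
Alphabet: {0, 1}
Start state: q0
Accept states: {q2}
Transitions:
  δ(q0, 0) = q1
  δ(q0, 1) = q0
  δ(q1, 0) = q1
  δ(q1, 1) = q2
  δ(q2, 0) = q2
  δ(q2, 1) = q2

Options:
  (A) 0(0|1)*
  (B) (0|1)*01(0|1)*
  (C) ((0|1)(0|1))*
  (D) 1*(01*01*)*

Testing sample strings against the DFA:
  '00110' -> accepted
  '11010' -> accepted
  '1110' -> rejected
  '11' -> rejected
Checking each option for a counterexample:
  (A) 0(0|1)*: '0' is rejected by the DFA but matches the regex → eliminated
  (B) (0|1)*01(0|1)*: agrees with the DFA on all strings of length ≤ 4
  (C) ((0|1)(0|1))*: ε is rejected by the DFA but matches the regex → eliminated
  (D) 1*(01*01*)*: ε is rejected by the DFA but matches the regex → eliminated
Only (B) (0|1)*01(0|1)* is consistent with the DFA.

Final answer: (B) (0|1)*01(0|1)*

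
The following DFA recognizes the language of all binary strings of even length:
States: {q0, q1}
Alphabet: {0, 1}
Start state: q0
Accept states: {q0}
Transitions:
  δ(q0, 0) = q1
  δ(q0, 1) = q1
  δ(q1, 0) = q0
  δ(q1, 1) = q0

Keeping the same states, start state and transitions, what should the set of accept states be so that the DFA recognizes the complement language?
The DFA is complete (every state has a transition on every symbol), so the complement
is recognized by the same DFA with accepting and non-accepting states swapped.
Original accept states: {q0}
Complement accept states = All states - Original accept states
= {q0, q1} - {q0}
= {q1}
Complement language: strings of ODD length

Final answer: {q1}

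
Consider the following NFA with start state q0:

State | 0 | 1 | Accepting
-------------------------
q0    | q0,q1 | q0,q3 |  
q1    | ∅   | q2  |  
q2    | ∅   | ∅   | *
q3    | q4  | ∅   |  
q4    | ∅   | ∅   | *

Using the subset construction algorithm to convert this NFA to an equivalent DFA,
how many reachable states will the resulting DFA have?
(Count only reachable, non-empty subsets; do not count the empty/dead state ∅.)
Start subset: {q0}
{q0}: on 0 → {q0, q1}, on 1 → {q0, q3}
{q0, q1}: on 0 → {q0, q1}, on 1 → {q0, q2, q3}
{q0, q3}: on 0 → {q0, q1, q4}, on 1 → {q0, q3}
{q0, q2, q3}: on 0 → {q0, q1, q4}, on 1 → {q0, q3}
{q0, q1, q4}: on 0 → {q0, q1}, on 1 → {q0, q2, q3}
Reachable non-empty subsets: {q0}, {q0, q1}, {q0, q3}, {q0, q2, q3}, {q0, q1, q4} — 5 in total.

Final answer: 5 states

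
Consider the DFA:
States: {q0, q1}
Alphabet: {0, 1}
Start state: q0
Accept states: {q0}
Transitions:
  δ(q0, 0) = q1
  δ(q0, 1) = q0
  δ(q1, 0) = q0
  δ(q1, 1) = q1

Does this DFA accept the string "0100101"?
Processing string "0100101":
  q0 --0--> q1
  q1 --1--> q1
  q1 --0--> q0
  q0 --0--> q1
  q1 --1--> q1
  q1 --0--> q0
  q0 --1--> q0
Final state: q0
Accept states: {q0}
q0 is an accept state, so the string is accepted.

Final answer: Yes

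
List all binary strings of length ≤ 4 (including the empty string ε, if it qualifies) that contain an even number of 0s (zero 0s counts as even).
Checking every binary string of length 0 to 4:
  Length 0: accepted: ε | rejected: (none)
  Length 1: accepted: 1 | rejected: 0
  Length 2: accepted: 00, 11 | rejected: 01, 10
  Length 3: accepted: 001, 010, 100, 111 | rejected: 000, 011, 101, 110
  Length 4: accepted: 0000, 0011, 0101, 0110, 1001, 1010, 1100, 1111 | rejected: 0001, 0010, 0100, 0111, 1000, 1011, 1101, 1110
Total: 16 string(s).

Final answer: ε, 1, 00, 11, 001, 010, 100, 111, 0000, 0011, 0101, 0110, 1001, 1010, 1100, 1111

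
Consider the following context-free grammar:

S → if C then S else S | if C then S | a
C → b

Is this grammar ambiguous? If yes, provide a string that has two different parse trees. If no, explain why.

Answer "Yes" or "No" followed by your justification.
The 'dangling else' can attach to either if. Two leftmost derivations of  if b then if b then a else a:
  (1) S ⇒ if C then S else S ⇒ if b then S else S ⇒ if b then if C then S else S ⇒ if b then if b then S else S ⇒ if b then if b then a else S ⇒ if b then if b then a else a   (else belongs to the outer if)
  (2) S ⇒ if C then S ⇒ if b then S ⇒ if b then if C then S else S ⇒ if b then if b then S else S ⇒ if b then if b then a else S ⇒ if b then if b then a else a   (else belongs to the inner if)
Two distinct parse trees for the same string, so the grammar is ambiguous.

Final answer: Yes - the string 'if b then if b then a else a' has two distinct leftmost derivations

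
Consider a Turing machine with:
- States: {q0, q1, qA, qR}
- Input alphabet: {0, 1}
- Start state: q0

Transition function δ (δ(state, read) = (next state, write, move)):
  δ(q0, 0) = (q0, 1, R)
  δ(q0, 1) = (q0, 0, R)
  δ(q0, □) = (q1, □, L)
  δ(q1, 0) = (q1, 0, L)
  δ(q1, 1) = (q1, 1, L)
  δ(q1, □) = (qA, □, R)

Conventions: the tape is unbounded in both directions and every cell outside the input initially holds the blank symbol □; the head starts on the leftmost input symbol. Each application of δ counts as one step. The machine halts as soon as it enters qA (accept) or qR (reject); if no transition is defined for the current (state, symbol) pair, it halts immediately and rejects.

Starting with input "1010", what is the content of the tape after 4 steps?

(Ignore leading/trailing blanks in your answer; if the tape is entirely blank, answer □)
Step 0: [q0]1010 (head at position 0)
Step 1: δ(q0, 1) = (q0, 0, R)  ⊢  0[q0]010 (head at position 1)
Step 2: δ(q0, 0) = (q0, 1, R)  ⊢  01[q0]10 (head at position 2)
Step 3: δ(q0, 1) = (q0, 0, R)  ⊢  010[q0]0 (head at position 3)
Step 4: δ(q0, 0) = (q0, 1, R)  ⊢  0101[q0]□ (head at position 4)
Tape after 4 steps (ignoring surrounding blanks): 0101

Final answer: Tape: 0101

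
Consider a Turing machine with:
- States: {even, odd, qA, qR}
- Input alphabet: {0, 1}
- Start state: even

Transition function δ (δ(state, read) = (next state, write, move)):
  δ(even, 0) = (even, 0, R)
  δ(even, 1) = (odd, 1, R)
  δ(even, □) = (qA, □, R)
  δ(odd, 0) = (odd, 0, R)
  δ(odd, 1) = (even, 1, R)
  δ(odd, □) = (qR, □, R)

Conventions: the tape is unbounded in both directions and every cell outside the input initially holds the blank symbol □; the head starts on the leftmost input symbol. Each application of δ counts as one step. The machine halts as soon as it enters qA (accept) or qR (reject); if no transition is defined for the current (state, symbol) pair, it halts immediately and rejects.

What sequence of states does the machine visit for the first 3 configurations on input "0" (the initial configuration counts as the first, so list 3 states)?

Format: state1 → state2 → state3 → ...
Step 0: [even]0 (head at position 0)
Step 1: δ(even, 0) = (even, 0, R)  ⊢  0[even]□ (head at position 1)
Step 2: δ(even, □) = (qA, □, R)  ⊢  0□[qA]□ (head at position 2)
Reading off the states of these 3 configurations: even → even → qA

Final answer: even → even → qA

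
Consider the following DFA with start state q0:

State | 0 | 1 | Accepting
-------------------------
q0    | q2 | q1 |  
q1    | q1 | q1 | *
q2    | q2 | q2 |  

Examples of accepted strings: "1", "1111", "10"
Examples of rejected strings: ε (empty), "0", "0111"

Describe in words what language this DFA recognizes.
non-empty binary strings starting with 1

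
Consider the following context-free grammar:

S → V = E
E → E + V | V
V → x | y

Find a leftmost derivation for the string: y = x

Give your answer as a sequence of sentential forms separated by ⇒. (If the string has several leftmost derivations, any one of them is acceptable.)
Start with S.
Step 1: the leftmost non-terminal is S; apply S → V = E:  V = E
Step 2: the leftmost non-terminal is V; apply V → y:  y = E
Step 3: the leftmost non-terminal is E; apply E → V:  y = V
Step 4: the leftmost non-terminal is V; apply V → x:  y = x

Final answer: S ⇒ V = E ⇒ y = E ⇒ y = V ⇒ y = x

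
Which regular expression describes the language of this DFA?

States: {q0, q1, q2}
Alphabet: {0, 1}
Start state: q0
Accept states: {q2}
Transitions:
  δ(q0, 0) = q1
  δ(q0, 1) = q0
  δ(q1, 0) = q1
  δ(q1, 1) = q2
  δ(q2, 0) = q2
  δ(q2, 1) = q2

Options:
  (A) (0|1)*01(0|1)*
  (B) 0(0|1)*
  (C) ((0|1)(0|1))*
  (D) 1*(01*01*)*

Testing sample strings against the DFA:
  '0111' -> accepted
  '1111' -> rejected
  '11' -> rejected
  '00110' -> accepted
Checking each option for a counterexample:
  (A) (0|1)*01(0|1)*: agrees with the DFA on all strings of length ≤ 4
  (B) 0(0|1)*: '0' is rejected by the DFA but matches the regex → eliminated
  (C) ((0|1)(0|1))*: ε is rejected by the DFA but matches the regex → eliminated
  (D) 1*(01*01*)*: ε is rejected by the DFA but matches the regex → eliminated
Only (A) (0|1)*01(0|1)* is consistent with the DFA.

Final answer: (A) (0|1)*01(0|1)*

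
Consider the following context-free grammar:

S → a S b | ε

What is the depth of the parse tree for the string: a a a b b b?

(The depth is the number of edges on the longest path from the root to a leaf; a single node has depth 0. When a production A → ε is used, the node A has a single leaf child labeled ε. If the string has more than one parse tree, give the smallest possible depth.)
The only parse tree applies S → a S b 3 times (once per matching a…b pair) and then S → ε.
The S nodes sit at depths 0, 1, …, 3; the innermost S (depth 3) has the single child ε at depth 4.
The terminal leaves a, b are at depths 1..3, so the longest root-to-leaf path is S → S → … → S → ε with 4 edges.
Depth = 4.

Final answer: 4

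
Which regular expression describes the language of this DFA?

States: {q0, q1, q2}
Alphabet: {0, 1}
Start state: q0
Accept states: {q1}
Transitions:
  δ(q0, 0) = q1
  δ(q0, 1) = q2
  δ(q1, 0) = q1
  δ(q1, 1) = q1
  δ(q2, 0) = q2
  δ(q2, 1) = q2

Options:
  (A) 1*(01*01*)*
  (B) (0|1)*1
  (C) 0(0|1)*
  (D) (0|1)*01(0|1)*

Testing sample strings against the DFA:
  '11101' -> rejected
  '1010' -> rejected
  '00' -> accepted
  '11110' -> rejected
Checking each option for a counterexample:
  (A) 1*(01*01*)*: ε is rejected by the DFA but matches the regex → eliminated
  (B) (0|1)*1: '0' is accepted by the DFA but does not match the regex → eliminated
  (C) 0(0|1)*: agrees with the DFA on all strings of length ≤ 4
  (D) (0|1)*01(0|1)*: '0' is accepted by the DFA but does not match the regex → eliminated
Only (C) 0(0|1)* is consistent with the DFA.

Final answer: (C) 0(0|1)*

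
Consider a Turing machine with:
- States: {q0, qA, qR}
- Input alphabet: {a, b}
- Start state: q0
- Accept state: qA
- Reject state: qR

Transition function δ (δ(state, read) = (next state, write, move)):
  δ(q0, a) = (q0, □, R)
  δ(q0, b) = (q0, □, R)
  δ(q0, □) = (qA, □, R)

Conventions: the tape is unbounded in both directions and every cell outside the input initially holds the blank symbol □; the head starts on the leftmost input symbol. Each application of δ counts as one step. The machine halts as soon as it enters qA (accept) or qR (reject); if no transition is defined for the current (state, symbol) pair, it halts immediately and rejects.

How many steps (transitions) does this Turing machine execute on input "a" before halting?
Step 0: [q0]a (head at position 0)
Step 1: δ(q0, a) = (q0, □, R)  ⊢  □[q0]□ (head at position 1)
Step 2: δ(q0, □) = (qA, □, R)  ⊢  □□[qA]□ (head at position 2)
The machine is in qA, so it halts and accepts.
Number of transitions executed: 2.

Final answer: 2 steps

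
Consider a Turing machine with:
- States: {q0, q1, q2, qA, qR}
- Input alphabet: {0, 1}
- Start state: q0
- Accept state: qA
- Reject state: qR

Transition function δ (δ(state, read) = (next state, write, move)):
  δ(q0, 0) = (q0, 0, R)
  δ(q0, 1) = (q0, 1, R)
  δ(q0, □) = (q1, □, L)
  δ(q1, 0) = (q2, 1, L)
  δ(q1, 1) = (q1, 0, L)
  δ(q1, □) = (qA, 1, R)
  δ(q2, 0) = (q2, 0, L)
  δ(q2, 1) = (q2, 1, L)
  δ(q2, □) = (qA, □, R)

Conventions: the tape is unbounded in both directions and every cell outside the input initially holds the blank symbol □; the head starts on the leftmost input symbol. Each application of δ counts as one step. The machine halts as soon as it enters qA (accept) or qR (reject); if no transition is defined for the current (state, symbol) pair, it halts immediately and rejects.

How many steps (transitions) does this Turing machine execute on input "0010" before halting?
Step 0: [q0]0010 (head at position 0)
Step 1: δ(q0, 0) = (q0, 0, R)  ⊢  0[q0]010 (head at position 1)
Step 2: δ(q0, 0) = (q0, 0, R)  ⊢  00[q0]10 (head at position 2)
Step 3: δ(q0, 1) = (q0, 1, R)  ⊢  001[q0]0 (head at position 3)
Step 4: δ(q0, 0) = (q0, 0, R)  ⊢  0010[q0]□ (head at position 4)
Step 5: δ(q0, □) = (q1, □, L)  ⊢  001[q1]0□ (head at position 3)
Step 6: δ(q1, 0) = (q2, 1, L)  ⊢  00[q2]11□ (head at position 2)
Step 7: δ(q2, 1) = (q2, 1, L)  ⊢  0[q2]011□ (head at position 1)
Step 8: δ(q2, 0) = (q2, 0, L)  ⊢  [q2]0011□ (head at position 0)
Step 9: δ(q2, 0) = (q2, 0, L)  ⊢  [q2]□0011□ (head at position -1)
Step 10: δ(q2, □) = (qA, □, R)  ⊢  □[qA]0011□ (head at position 0)
The machine is in qA, so it halts and accepts.
Number of transitions executed: 10.

Final answer: 10 steps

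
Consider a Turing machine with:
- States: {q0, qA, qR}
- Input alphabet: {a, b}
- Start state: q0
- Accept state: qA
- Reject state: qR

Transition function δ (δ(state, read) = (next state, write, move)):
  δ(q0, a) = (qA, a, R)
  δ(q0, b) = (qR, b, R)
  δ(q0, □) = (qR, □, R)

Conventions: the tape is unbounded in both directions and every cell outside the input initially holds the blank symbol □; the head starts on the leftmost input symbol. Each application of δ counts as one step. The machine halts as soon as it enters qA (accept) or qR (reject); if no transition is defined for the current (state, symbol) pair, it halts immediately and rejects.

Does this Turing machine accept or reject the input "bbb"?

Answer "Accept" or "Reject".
Step 0: [q0]bbb (head at position 0)
Step 1: δ(q0, b) = (qR, b, R)  ⊢  b[qR]bb (head at position 1)
The machine is in qR, so it halts and rejects.

Final answer: Reject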